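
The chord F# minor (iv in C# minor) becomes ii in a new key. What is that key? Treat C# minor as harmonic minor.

E major

The numeral ii denotes a minor triad on scale degree 2. With F# on degree 2, the tonic of the new key is E.
Degree 2 carries a minor triad in major keys, so the destination is E major.
Check: the diatonic triads of E major are E (I), F#m (ii), G#m (iii), A (IV), B (V), C#m (vi), D#dim (vii°) — F# minor is indeed ii.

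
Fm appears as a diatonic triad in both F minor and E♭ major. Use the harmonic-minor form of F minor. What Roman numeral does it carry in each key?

The scale of F minor (harmonic minor) is F G A♭ B♭ C D♭ E; F is degree 1, and the triad built there (F-A♭-C) is minor, so it is i.
The scale of E♭ major is E♭ F G A♭ B♭ C D; F is degree 2, and the triad built there (F-A♭-C) is minor, so it is ii.

i in F minor; ii in E♭ major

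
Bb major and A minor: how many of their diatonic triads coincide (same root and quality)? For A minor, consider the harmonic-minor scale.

Diatonic triads of Bb major: Bb (I), Cm (ii), Dm (iii), Eb (IV), F (V), Gm (vi), Adim (vii°).
Diatonic triads of A minor (harmonic minor): Am (i), Bdim (ii°), Caug (III+), Dm (iv), E (V), F (VI), G#dim (vii°).
Matching root and quality in both lists: Dm, F.
That gives 2 common triads.

2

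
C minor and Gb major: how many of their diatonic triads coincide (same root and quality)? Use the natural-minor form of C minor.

0

Diatonic triads of C minor (natural minor): Cm (i), Ddim (ii°), Eb (III), Fm (iv), Gm (v), Ab (VI), Bb (VII).
Diatonic triads of Gb major: Gb (I), Abm (ii), Bbm (iii), Cb (IV), Db (V), Ebm (vi), Fdim (vii°).
No triad has the same root and quality in both keys.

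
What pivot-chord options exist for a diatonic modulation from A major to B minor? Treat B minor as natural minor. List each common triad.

Triads in A major: A (I), Bm (ii), C#m (iii), D (IV), E (V), F#m (vi), G#dim (vii°).
Triads in B minor (natural minor): Bm (i), C#dim (ii°), D (III), Em (iv), F#m (v), G (VI), A (VII).
Shared triads with their functions: A (I in A major, VII in B minor); Bm (ii in A major, i in B minor); D (IV in A major, III in B minor); F#m (vi in A major, v in B minor).

A, Bm, D, F#m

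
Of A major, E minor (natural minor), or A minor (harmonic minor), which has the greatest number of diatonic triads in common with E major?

Triads of E major: E major (I), F# minor (ii), G# minor (iii), A major (IV), B major (V), C# minor (vi), D# diminished (vii°).
A major shares 4: E, F#m, A, C#m.
E minor (natural minor) shares 0: none.
A minor (harmonic minor) shares 1: E.
The most common triads (4) are shared with A major.

A major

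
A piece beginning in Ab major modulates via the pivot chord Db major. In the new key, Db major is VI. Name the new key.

The numeral VI denotes a major triad on scale degree 6. With Db on degree 6, the tonic of the new key is F.
Degree 6 carries a major triad in minor keys, so the destination is F minor.
Check: the diatonic triads of F minor (natural minor) are Fm (i), Gdim (ii°), Ab (III), Bbm (iv), Cm (v), Db (VI), Eb (VII) — Db major is indeed VI.

F minor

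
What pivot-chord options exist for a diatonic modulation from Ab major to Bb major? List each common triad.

Cm, Eb

Triads in Ab major: Ab (I), Bbm (ii), Cm (iii), Db (IV), Eb (V), Fm (vi), Gdim (vii°).
Triads in Bb major: Bb (I), Cm (ii), Dm (iii), Eb (IV), F (V), Gm (vi), Adim (vii°).
Shared triads with their functions: Cm (iii in Ab major, ii in Bb major); Eb (V in Ab major, IV in Bb major).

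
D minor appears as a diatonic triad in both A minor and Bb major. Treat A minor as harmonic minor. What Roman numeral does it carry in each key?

The scale of A minor (harmonic minor) is A B C D E F G#; D is degree 4, and the triad built there (D-F-A) is minor, so it is iv.
The scale of Bb major is Bb C D Eb F G A; D is degree 3, and the triad built there (D-F-A) is minor, so it is iii.

iv in A minor; iii in Bb major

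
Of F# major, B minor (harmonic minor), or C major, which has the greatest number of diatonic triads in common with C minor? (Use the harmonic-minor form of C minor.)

C major

Triads of C minor (harmonic minor): Cm (i), Ddim (ii°), Ebaug (III+), Fm (iv), G (V), Ab (VI), Bdim (vii°).
F# major shares 0: none.
B minor (harmonic minor) shares 1: G.
C major shares 2: G, Bdim.
The most common triads (2) are shared with C major.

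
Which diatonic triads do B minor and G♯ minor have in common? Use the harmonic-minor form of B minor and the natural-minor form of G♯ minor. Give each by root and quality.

Triads in B minor (harmonic minor): B minor (i), C♯ diminished (ii°), D augmented (III+), E minor (iv), F♯ major (V), G major (VI), A♯ diminished (vii°).
Triads in G♯ minor (natural minor): G♯ minor (i), A♯ diminished (ii°), B major (III), C♯ minor (iv), D♯ minor (v), E major (VI), F♯ major (VII).
Shared triads with their functions: F♯ major (V in B minor, VII in G♯ minor); A♯ diminished (vii° in B minor, ii° in G♯ minor).

F♯, A♯dim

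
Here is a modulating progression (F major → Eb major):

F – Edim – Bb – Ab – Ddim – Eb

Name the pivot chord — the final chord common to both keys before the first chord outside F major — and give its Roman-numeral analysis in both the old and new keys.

Chords diatonic to F major: F, Gm, Am, Bb, C, Dm, Edim.
Reading the progression, the first chord not in that set is Ab, so the modulation leaves F major there.
The chord immediately before Ab is Bb, which is diatonic to both keys: IV in F major and V in Eb major.

Bb — IV in F major, V in Eb major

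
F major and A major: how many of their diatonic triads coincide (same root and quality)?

0

Diatonic triads of F major: F (I), Gm (ii), Am (iii), B♭ (IV), C (V), Dm (vi), Edim (vii°).
Diatonic triads of A major: A (I), Bm (ii), C♯m (iii), D (IV), E (V), F♯m (vi), G♯dim (vii°).
No triad has the same root and quality in both keys.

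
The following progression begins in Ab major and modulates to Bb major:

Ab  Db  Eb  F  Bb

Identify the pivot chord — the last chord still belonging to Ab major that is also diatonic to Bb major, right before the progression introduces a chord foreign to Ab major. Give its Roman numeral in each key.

Eb — V in Ab major, IV in Bb major

Chords diatonic to Ab major: Ab, Bbm, Cm, Db, Eb, Fm, Gdim.
Reading the progression, the first chord not in that set is F, so the modulation leaves Ab major there.
The chord immediately before F is Eb, which is diatonic to both keys: V in Ab major and IV in Bb major.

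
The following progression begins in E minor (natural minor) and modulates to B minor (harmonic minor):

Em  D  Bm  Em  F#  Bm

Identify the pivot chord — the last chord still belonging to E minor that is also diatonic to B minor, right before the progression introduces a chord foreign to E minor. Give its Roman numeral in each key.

Chords diatonic to E minor: Em, F#dim, G, Am, Bm, C, D.
Reading the progression, the first chord not in that set is F#, so the modulation leaves E minor there.
The chord immediately before F# is Em, which is diatonic to both keys: i in E minor and iv in B minor.

Em — i in E minor, iv in B minor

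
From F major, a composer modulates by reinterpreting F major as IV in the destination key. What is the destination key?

C major

The numeral IV denotes a major triad on scale degree 4. With F on degree 4, the tonic of the new key is C.
Degree 4 carries a major triad in major keys, so the destination is C major.
Check: the diatonic triads of C major are C (I), Dm (ii), Em (iii), F (IV), G (V), Am (vi), Bdim (vii°) — F major is indeed IV.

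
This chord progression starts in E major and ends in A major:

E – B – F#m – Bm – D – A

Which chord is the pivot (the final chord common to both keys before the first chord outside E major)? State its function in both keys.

Chords diatonic to E major: E, F#m, G#m, A, B, C#m, D#dim.
Reading the progression, the first chord not in that set is Bm, so the modulation leaves E major there.
The chord immediately before Bm is F#m, which is diatonic to both keys: ii in E major and vi in A major.

F#m — ii in E major, vi in A major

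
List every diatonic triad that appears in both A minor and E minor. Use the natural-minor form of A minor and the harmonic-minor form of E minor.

Triads in A minor (natural minor): A minor (i), B diminished (ii°), C major (III), D minor (iv), E minor (v), F major (VI), G major (VII).
Triads in E minor (harmonic minor): E minor (i), F# diminished (ii°), G augmented (III+), A minor (iv), B major (V), C major (VI), D# diminished (vii°).
Shared triads with their functions: A minor (i in A minor, iv in E minor); C major (III in A minor, VI in E minor); E minor (v in A minor, i in E minor).

Am, C, Em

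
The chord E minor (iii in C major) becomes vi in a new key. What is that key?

G major

The numeral vi denotes a minor triad on scale degree 6. With E on degree 6, the tonic of the new key is G.
Degree 6 carries a minor triad in major keys, so the destination is G major.
Check: the diatonic triads of G major are G (I), Am (ii), Bm (iii), C (IV), D (V), Em (vi), F#dim (vii°) — E minor is indeed vi.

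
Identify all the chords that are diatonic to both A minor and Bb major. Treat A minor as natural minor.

Dm, F

Triads in A minor (natural minor): A minor (i), B diminished (ii°), C major (III), D minor (iv), E minor (v), F major (VI), G major (VII).
Triads in Bb major: Bb major (I), C minor (ii), D minor (iii), Eb major (IV), F major (V), G minor (vi), A diminished (vii°).
Shared triads with their functions: D minor (iv in A minor, iii in Bb major); F major (VI in A minor, V in Bb major).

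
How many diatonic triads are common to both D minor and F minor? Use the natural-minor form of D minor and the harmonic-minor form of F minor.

2

Diatonic triads of D minor (natural minor): Dm (i), Edim (ii°), F (III), Gm (iv), Am (v), Bb (VI), C (VII).
Diatonic triads of F minor (harmonic minor): Fm (i), Gdim (ii°), Abaug (III+), Bbm (iv), C (V), Db (VI), Edim (vii°).
Matching root and quality in both lists: Edim, C.
That gives 2 common triads.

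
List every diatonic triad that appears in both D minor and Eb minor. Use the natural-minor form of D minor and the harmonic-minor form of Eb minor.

Bb

Triads in D minor (natural minor): Dm (i), Edim (ii°), F (III), Gm (iv), Am (v), Bb (VI), C (VII).
Triads in Eb minor (harmonic minor): Ebm (i), Fdim (ii°), Gbaug (III+), Abm (iv), Bb (V), Cb (VI), Ddim (vii°).
Shared triads with their functions: Bb (VI in D minor, V in Eb minor).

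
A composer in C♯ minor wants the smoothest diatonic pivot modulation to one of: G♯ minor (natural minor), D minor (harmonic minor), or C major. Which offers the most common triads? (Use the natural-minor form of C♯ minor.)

G♯ minor

Triads of C♯ minor (natural minor): C♯ minor (i), D♯ diminished (ii°), E major (III), F♯ minor (iv), G♯ minor (v), A major (VI), B major (VII).
G♯ minor (natural minor) shares 4: C♯m, E, G♯m, B.
D minor (harmonic minor) shares 1: A.
C major shares 0: none.
The most common triads (4) are shared with G♯ minor.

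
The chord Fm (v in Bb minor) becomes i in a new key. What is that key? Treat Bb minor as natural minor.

The numeral i denotes a minor triad on scale degree 1. With F on degree 1, the tonic of the new key is F.
Degree 1 carries a minor triad in minor keys, so the destination is F minor.
Check: the diatonic triads of F minor (natural minor) are Fm (i), Gdim (ii°), Ab (III), Bbm (iv), Cm (v), Db (VI), Eb (VII) — Fm is indeed i.

F minor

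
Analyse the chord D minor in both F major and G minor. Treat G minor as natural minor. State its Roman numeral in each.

The scale of F major is F G A Bb C D E; D is degree 6, and the triad built there (D-F-A) is minor, so it is vi.
The scale of G minor (natural minor) is G A Bb C D Eb F; D is degree 5, and the triad built there (D-F-A) is minor, so it is v.

vi in F major; v in G minor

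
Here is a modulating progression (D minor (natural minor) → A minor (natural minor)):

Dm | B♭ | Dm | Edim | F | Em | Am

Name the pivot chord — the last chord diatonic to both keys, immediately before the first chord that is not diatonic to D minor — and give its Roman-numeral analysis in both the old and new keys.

F — III in D minor, VI in A minor

Chords diatonic to D minor: Dm, Edim, F, Gm, Am, B♭, C.
Reading the progression, the first chord not in that set is Em, so the modulation leaves D minor there.
The chord immediately before Em is F, which is diatonic to both keys: III in D minor and VI in A minor.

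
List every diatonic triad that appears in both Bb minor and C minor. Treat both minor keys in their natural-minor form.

Fm, Ab

Triads in Bb minor (natural minor): Bbm (i), Cdim (ii°), Db (III), Ebm (iv), Fm (v), Gb (VI), Ab (VII).
Triads in C minor (natural minor): Cm (i), Ddim (ii°), Eb (III), Fm (iv), Gm (v), Ab (VI), Bb (VII).
Shared triads with their functions: Fm (v in Bb minor, iv in C minor); Ab (VII in Bb minor, VI in C minor).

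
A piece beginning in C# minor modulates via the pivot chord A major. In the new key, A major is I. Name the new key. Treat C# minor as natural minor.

The numeral I denotes a major triad on scale degree 1. With A on degree 1, the tonic of the new key is A.
Degree 1 carries a major triad in major keys, so the destination is A major.
Check: the diatonic triads of A major are A (I), Bm (ii), C#m (iii), D (IV), E (V), F#m (vi), G#dim (vii°) — A major is indeed I.

A major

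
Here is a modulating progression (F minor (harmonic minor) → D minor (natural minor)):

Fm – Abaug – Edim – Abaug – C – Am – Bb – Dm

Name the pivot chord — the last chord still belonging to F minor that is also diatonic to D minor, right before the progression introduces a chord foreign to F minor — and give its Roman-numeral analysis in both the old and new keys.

C — V in F minor, VII in D minor

Chords diatonic to F minor: Fm, Gdim, Abaug, Bbm, C, Db, Edim.
Reading the progression, the first chord not in that set is Am, so the modulation leaves F minor there.
The chord immediately before Am is C, which is diatonic to both keys: V in F minor and VII in D minor.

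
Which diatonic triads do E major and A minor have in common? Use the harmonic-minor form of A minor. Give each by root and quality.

Triads in E major: E major (I), F# minor (ii), G# minor (iii), A major (IV), B major (V), C# minor (vi), D# diminished (vii°).
Triads in A minor (harmonic minor): A minor (i), B diminished (ii°), C augmented (III+), D minor (iv), E major (V), F major (VI), G# diminished (vii°).
Shared triads with their functions: E major (I in E major, V in A minor).

E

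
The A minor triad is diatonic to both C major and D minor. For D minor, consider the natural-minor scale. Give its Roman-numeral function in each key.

vi in C major; v in D minor

The scale of C major is C D E F G A B; A is degree 6, and the triad built there (A-C-E) is minor, so it is vi.
The scale of D minor (natural minor) is D E F G A Bb C; A is degree 5, and the triad built there (A-C-E) is minor, so it is v.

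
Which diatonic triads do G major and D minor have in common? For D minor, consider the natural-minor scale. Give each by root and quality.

Am, C

Triads in G major: G (I), Am (ii), Bm (iii), C (IV), D (V), Em (vi), F♯dim (vii°).
Triads in D minor (natural minor): Dm (i), Edim (ii°), F (III), Gm (iv), Am (v), B♭ (VI), C (VII).
Shared triads with their functions: Am (ii in G major, v in D minor); C (IV in G major, VII in D minor).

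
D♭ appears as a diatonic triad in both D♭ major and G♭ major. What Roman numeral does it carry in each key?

I in D♭ major; V in G♭ major

The scale of D♭ major is D♭ E♭ F G♭ A♭ B♭ C; D♭ is degree 1, and the triad built there (D♭-F-A♭) is major, so it is I.
The scale of G♭ major is G♭ A♭ B♭ C♭ D♭ E♭ F; D♭ is degree 5, and the triad built there (D♭-F-A♭) is major, so it is V.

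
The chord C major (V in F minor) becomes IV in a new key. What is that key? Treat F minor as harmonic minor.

G major

The numeral IV denotes a major triad on scale degree 4. With C on degree 4, the tonic of the new key is G.
Degree 4 carries a major triad in major keys, so the destination is G major.
Check: the diatonic triads of G major are G (I), Am (ii), Bm (iii), C (IV), D (V), Em (vi), F#dim (vii°) — C major is indeed IV.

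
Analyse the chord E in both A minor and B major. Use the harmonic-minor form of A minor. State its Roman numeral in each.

The scale of A minor (harmonic minor) is A B C D E F G#; E is degree 5, and the triad built there (E-G#-B) is major, so it is V.
The scale of B major is B C# D# E F# G# A#; E is degree 4, and the triad built there (E-G#-B) is major, so it is IV.

V in A minor; IV in B major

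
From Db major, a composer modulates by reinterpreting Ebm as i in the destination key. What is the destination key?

Eb minor

The numeral i denotes a minor triad on scale degree 1. With Eb on degree 1, the tonic of the new key is Eb.
Degree 1 carries a minor triad in minor keys, so the destination is Eb minor.
Check: the diatonic triads of Eb minor (natural minor) are Ebm (i), Fdim (ii°), Gb (III), Abm (iv), Bbm (v), Cb (VI), Db (VII) — Ebm is indeed i.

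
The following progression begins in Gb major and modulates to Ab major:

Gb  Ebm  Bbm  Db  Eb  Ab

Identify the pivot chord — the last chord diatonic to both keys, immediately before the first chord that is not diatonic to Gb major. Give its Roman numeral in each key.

Db — V in Gb major, IV in Ab major

Chords diatonic to Gb major: Gb, Abm, Bbm, Cb, Db, Ebm, Fdim.
Reading the progression, the first chord not in that set is Eb, so the modulation leaves Gb major there.
The chord immediately before Eb is Db, which is diatonic to both keys: V in Gb major and IV in Ab major.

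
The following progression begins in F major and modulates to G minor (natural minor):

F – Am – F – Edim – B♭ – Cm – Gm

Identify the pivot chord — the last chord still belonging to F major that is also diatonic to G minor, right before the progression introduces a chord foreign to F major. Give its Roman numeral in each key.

B♭ — IV in F major, III in G minor

Chords diatonic to F major: F, Gm, Am, B♭, C, Dm, Edim.
Reading the progression, the first chord not in that set is Cm, so the modulation leaves F major there.
The chord immediately before Cm is B♭, which is diatonic to both keys: IV in F major and III in G minor.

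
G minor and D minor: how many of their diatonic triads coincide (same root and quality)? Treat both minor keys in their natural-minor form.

Diatonic triads of G minor (natural minor): Gm (i), Adim (ii°), B♭ (III), Cm (iv), Dm (v), E♭ (VI), F (VII).
Diatonic triads of D minor (natural minor): Dm (i), Edim (ii°), F (III), Gm (iv), Am (v), B♭ (VI), C (VII).
Matching root and quality in both lists: Gm, B♭, Dm, F.
That gives 4 common triads.

4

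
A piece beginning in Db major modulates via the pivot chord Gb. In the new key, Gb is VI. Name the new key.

The numeral VI denotes a major triad on scale degree 6. With Gb on degree 6, the tonic of the new key is Bb.
Degree 6 carries a major triad in minor keys, so the destination is Bb minor.
Check: the diatonic triads of Bb minor (natural minor) are Bbm (i), Cdim (ii°), Db (III), Ebm (iv), Fm (v), Gb (VI), Ab (VII) — Gb is indeed VI.

Bb minor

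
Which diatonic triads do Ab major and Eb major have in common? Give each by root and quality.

Ab, Cm, Eb, Fm

Triads in Ab major: Ab major (I), Bb minor (ii), C minor (iii), Db major (IV), Eb major (V), F minor (vi), G diminished (vii°).
Triads in Eb major: Eb major (I), F minor (ii), G minor (iii), Ab major (IV), Bb major (V), C minor (vi), D diminished (vii°).
Shared triads with their functions: Ab major (I in Ab major, IV in Eb major); C minor (iii in Ab major, vi in Eb major); Eb major (V in Ab major, I in Eb major); F minor (vi in Ab major, ii in Eb major).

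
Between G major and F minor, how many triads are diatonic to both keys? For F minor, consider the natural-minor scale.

0

Diatonic triads of G major: G (I), Am (ii), Bm (iii), C (IV), D (V), Em (vi), F#dim (vii°).
Diatonic triads of F minor (natural minor): Fm (i), Gdim (ii°), Ab (III), Bbm (iv), Cm (v), Db (VI), Eb (VII).
No triad has the same root and quality in both keys.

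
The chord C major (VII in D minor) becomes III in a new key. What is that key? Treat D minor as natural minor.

A minor

The numeral III denotes a major triad on scale degree 3. With C on degree 3, the tonic of the new key is A.
Degree 3 carries a major triad in natural-minor keys, so the destination is A minor.
Check: the diatonic triads of A minor (natural minor) are Am (i), Bdim (ii°), C (III), Dm (iv), Em (v), F (VI), G (VII) — C major is indeed III.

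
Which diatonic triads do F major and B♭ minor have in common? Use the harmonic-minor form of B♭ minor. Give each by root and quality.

Triads in F major: F major (I), G minor (ii), A minor (iii), B♭ major (IV), C major (V), D minor (vi), E diminished (vii°).
Triads in B♭ minor (harmonic minor): B♭ minor (i), C diminished (ii°), D♭ augmented (III+), E♭ minor (iv), F major (V), G♭ major (VI), A diminished (vii°).
Shared triads with their functions: F major (I in F major, V in B♭ minor).

F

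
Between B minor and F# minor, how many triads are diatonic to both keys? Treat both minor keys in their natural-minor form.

Diatonic triads of B minor (natural minor): B minor (i), C# diminished (ii°), D major (III), E minor (iv), F# minor (v), G major (VI), A major (VII).
Diatonic triads of F# minor (natural minor): F# minor (i), G# diminished (ii°), A major (III), B minor (iv), C# minor (v), D major (VI), E major (VII).
Matching root and quality in both lists: B minor, D major, F# minor, A major.
That gives 4 common triads.

4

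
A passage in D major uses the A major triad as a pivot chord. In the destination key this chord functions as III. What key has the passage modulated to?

The numeral III denotes a major triad on scale degree 3. With A on degree 3, the tonic of the new key is F#.
Degree 3 carries a major triad in natural-minor keys, so the destination is F# minor.
Check: the diatonic triads of F# minor (natural minor) are F#m (i), G#dim (ii°), A (III), Bm (iv), C#m (v), D (VI), E (VII) — A major is indeed III.

F# minor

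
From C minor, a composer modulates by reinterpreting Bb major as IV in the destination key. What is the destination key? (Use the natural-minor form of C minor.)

F major

The numeral IV denotes a major triad on scale degree 4. With Bb on degree 4, the tonic of the new key is F.
Degree 4 carries a major triad in major keys, so the destination is F major.
Check: the diatonic triads of F major are F (I), Gm (ii), Am (iii), Bb (IV), C (V), Dm (vi), Edim (vii°) — Bb major is indeed IV.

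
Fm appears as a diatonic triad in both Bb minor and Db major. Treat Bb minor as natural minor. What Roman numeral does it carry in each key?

v in Bb minor; iii in Db major

The scale of Bb minor (natural minor) is Bb C Db Eb F Gb Ab; F is degree 5, and the triad built there (F-Ab-C) is minor, so it is v.
The scale of Db major is Db Eb F Gb Ab Bb C; F is degree 3, and the triad built there (F-Ab-C) is minor, so it is iii.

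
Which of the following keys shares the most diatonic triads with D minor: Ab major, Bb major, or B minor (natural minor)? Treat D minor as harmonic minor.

Bb major

Triads of D minor (harmonic minor): Dm (i), Edim (ii°), Faug (III+), Gm (iv), A (V), Bb (VI), C#dim (vii°).
Ab major shares 0: none.
Bb major shares 3: Dm, Gm, Bb.
B minor (natural minor) shares 2: A, C#dim.
The most common triads (3) are shared with Bb major.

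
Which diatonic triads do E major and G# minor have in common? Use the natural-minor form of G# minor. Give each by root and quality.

E, G#m, B, C#m

Triads in E major: E (I), F#m (ii), G#m (iii), A (IV), B (V), C#m (vi), D#dim (vii°).
Triads in G# minor (natural minor): G#m (i), A#dim (ii°), B (III), C#m (iv), D#m (v), E (VI), F# (VII).
Shared triads with their functions: E (I in E major, VI in G# minor); G#m (iii in E major, i in G# minor); B (V in E major, III in G# minor); C#m (vi in E major, iv in G# minor).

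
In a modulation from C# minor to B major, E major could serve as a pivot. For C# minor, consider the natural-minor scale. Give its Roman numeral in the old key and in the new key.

III in C# minor; IV in B major

The scale of C# minor (natural minor) is C# D# E F# G# A B; E is degree 3, and the triad built there (E-G#-B) is major, so it is III.
The scale of B major is B C# D# E F# G# A#; E is degree 4, and the triad built there (E-G#-B) is major, so it is IV.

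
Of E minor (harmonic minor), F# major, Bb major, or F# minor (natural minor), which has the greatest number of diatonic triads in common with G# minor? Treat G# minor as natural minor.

F# major

Triads of G# minor (natural minor): G# minor (i), A# diminished (ii°), B major (III), C# minor (iv), D# minor (v), E major (VI), F# major (VII).
E minor (harmonic minor) shares 1: B.
F# major shares 4: G#m, B, D#m, F#.
Bb major shares 0: none.
F# minor (natural minor) shares 2: C#m, E.
The most common triads (4) are shared with F# major.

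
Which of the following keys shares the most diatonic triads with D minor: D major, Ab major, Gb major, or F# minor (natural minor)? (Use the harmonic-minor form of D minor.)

Triads of D minor (harmonic minor): Dm (i), Edim (ii°), Faug (III+), Gm (iv), A (V), Bb (VI), C#dim (vii°).
D major shares 2: A, C#dim.
Ab major shares 0: none.
Gb major shares 0: none.
F# minor (natural minor) shares 1: A.
The most common triads (2) are shared with D major.

D major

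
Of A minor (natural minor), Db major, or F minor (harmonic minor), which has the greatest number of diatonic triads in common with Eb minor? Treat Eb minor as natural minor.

Triads of Eb minor (natural minor): Ebm (i), Fdim (ii°), Gb (III), Abm (iv), Bbm (v), Cb (VI), Db (VII).
A minor (natural minor) shares 0: none.
Db major shares 4: Ebm, Gb, Bbm, Db.
F minor (harmonic minor) shares 2: Bbm, Db.
The most common triads (4) are shared with Db major.

Db major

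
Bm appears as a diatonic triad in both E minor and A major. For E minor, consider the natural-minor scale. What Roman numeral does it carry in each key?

The scale of E minor (natural minor) is E F♯ G A B C D; B is degree 5, and the triad built there (B-D-F♯) is minor, so it is v.
The scale of A major is A B C♯ D E F♯ G♯; B is degree 2, and the triad built there (B-D-F♯) is minor, so it is ii.

v in E minor; ii in A major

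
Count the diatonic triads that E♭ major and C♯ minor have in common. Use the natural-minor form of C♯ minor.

Diatonic triads of E♭ major: E♭ (I), Fm (ii), Gm (iii), A♭ (IV), B♭ (V), Cm (vi), Ddim (vii°).
Diatonic triads of C♯ minor (natural minor): C♯m (i), D♯dim (ii°), E (III), F♯m (iv), G♯m (v), A (VI), B (VII).
No triad has the same root and quality in both keys.

0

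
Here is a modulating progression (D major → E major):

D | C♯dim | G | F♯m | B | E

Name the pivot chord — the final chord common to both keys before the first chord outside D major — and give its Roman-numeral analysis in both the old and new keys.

Chords diatonic to D major: D, Em, F♯m, G, A, Bm, C♯dim.
Reading the progression, the first chord not in that set is B, so the modulation leaves D major there.
The chord immediately before B is F♯m, which is diatonic to both keys: iii in D major and ii in E major.

F♯m — iii in D major, ii in E major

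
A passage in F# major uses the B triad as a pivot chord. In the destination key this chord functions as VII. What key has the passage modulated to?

C# minor

The numeral VII denotes a major triad on scale degree 7. With B on degree 7, the tonic of the new key is C#.
Degree 7 carries a major triad in natural-minor keys, so the destination is C# minor.
Check: the diatonic triads of C# minor (natural minor) are C#m (i), D#dim (ii°), E (III), F#m (iv), G#m (v), A (VI), B (VII) — B is indeed VII.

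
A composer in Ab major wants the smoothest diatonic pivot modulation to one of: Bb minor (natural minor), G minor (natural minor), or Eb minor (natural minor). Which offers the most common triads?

Triads of Ab major: Ab (I), Bbm (ii), Cm (iii), Db (IV), Eb (V), Fm (vi), Gdim (vii°).
Bb minor (natural minor) shares 4: Ab, Bbm, Db, Fm.
G minor (natural minor) shares 2: Cm, Eb.
Eb minor (natural minor) shares 2: Bbm, Db.
The most common triads (4) are shared with Bb minor.

Bb minor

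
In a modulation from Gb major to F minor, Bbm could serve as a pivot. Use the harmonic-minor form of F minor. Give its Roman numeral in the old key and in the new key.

iii in Gb major; iv in F minor

The scale of Gb major is Gb Ab Bb Cb Db Eb F; Bb is degree 3, and the triad built there (Bb-Db-F) is minor, so it is iii.
The scale of F minor (harmonic minor) is F G Ab Bb C Db E; Bb is degree 4, and the triad built there (Bb-Db-F) is minor, so it is iv.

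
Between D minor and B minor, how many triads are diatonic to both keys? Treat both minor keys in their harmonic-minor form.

1

Diatonic triads of D minor (harmonic minor): Dm (i), Edim (ii°), Faug (III+), Gm (iv), A (V), B♭ (VI), C♯dim (vii°).
Diatonic triads of B minor (harmonic minor): Bm (i), C♯dim (ii°), Daug (III+), Em (iv), F♯ (V), G (VI), A♯dim (vii°).
Matching root and quality in both lists: C♯dim.
That gives 1 common triad.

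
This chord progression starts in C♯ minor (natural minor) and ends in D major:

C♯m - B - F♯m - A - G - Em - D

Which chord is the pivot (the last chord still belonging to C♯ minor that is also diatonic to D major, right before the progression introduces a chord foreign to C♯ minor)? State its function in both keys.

A — VI in C♯ minor, V in D major

Chords diatonic to C♯ minor: C♯m, D♯dim, E, F♯m, G♯m, A, B.
Reading the progression, the first chord not in that set is G, so the modulation leaves C♯ minor there.
The chord immediately before G is A, which is diatonic to both keys: VI in C♯ minor and V in D major.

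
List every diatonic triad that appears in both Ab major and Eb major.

Ab, Cm, Eb, Fm

Triads in Ab major: Ab (I), Bbm (ii), Cm (iii), Db (IV), Eb (V), Fm (vi), Gdim (vii°).
Triads in Eb major: Eb (I), Fm (ii), Gm (iii), Ab (IV), Bb (V), Cm (vi), Ddim (vii°).
Shared triads with their functions: Ab (I in Ab major, IV in Eb major); Cm (iii in Ab major, vi in Eb major); Eb (V in Ab major, I in Eb major); Fm (vi in Ab major, ii in Eb major).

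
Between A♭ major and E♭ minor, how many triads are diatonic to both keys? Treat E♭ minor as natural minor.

2

Diatonic triads of A♭ major: A♭ major (I), B♭ minor (ii), C minor (iii), D♭ major (IV), E♭ major (V), F minor (vi), G diminished (vii°).
Diatonic triads of E♭ minor (natural minor): E♭ minor (i), F diminished (ii°), G♭ major (III), A♭ minor (iv), B♭ minor (v), C♭ major (VI), D♭ major (VII).
Matching root and quality in both lists: B♭ minor, D♭ major.
That gives 2 common triads.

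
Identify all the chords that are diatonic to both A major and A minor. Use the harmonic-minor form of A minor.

Triads in A major: A (I), Bm (ii), C♯m (iii), D (IV), E (V), F♯m (vi), G♯dim (vii°).
Triads in A minor (harmonic minor): Am (i), Bdim (ii°), Caug (III+), Dm (iv), E (V), F (VI), G♯dim (vii°).
Shared triads with their functions: E (V in A major, V in A minor); G♯dim (vii° in A major, vii° in A minor).

E, G♯dim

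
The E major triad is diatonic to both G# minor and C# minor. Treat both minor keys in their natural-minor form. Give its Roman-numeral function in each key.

The scale of G# minor (natural minor) is G# A# B C# D# E F#; E is degree 6, and the triad built there (E-G#-B) is major, so it is VI.
The scale of C# minor (natural minor) is C# D# E F# G# A B; E is degree 3, and the triad built there (E-G#-B) is major, so it is III.

VI in G# minor; III in C# minor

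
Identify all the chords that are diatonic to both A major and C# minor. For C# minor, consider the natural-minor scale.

Triads in A major: A (I), Bm (ii), C#m (iii), D (IV), E (V), F#m (vi), G#dim (vii°).
Triads in C# minor (natural minor): C#m (i), D#dim (ii°), E (III), F#m (iv), G#m (v), A (VI), B (VII).
Shared triads with their functions: A (I in A major, VI in C# minor); C#m (iii in A major, i in C# minor); E (V in A major, III in C# minor); F#m (vi in A major, iv in C# minor).

A, C#m, E, F#m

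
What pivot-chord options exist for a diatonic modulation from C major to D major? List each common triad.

Em, G

Triads in C major: C (I), Dm (ii), Em (iii), F (IV), G (V), Am (vi), Bdim (vii°).
Triads in D major: D (I), Em (ii), F#m (iii), G (IV), A (V), Bm (vi), C#dim (vii°).
Shared triads with their functions: Em (iii in C major, ii in D major); G (V in C major, IV in D major).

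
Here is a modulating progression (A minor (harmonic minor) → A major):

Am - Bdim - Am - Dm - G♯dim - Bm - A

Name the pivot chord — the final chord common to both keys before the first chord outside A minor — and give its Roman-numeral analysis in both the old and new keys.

Chords diatonic to A minor: Am, Bdim, Caug, Dm, E, F, G♯dim.
Reading the progression, the first chord not in that set is Bm, so the modulation leaves A minor there.
The chord immediately before Bm is G♯dim, which is diatonic to both keys: vii° in A minor and vii° in A major.

G♯dim — vii° in A minor, vii° in A major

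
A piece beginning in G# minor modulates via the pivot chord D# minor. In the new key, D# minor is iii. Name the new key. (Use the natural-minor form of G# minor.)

The numeral iii denotes a minor triad on scale degree 3. With D# on degree 3, the tonic of the new key is B.
Degree 3 carries a minor triad in major keys, so the destination is B major.
Check: the diatonic triads of B major are B (I), C#m (ii), D#m (iii), E (IV), F# (V), G#m (vi), A#dim (vii°) — D# minor is indeed iii.

B major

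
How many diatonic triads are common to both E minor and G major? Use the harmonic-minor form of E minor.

Diatonic triads of E minor (harmonic minor): Em (i), F♯dim (ii°), Gaug (III+), Am (iv), B (V), C (VI), D♯dim (vii°).
Diatonic triads of G major: G (I), Am (ii), Bm (iii), C (IV), D (V), Em (vi), F♯dim (vii°).
Matching root and quality in both lists: Em, F♯dim, Am, C.
That gives 4 common triads.

4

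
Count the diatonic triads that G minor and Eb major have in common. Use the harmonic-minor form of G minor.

3

Diatonic triads of G minor (harmonic minor): Gm (i), Adim (ii°), Bbaug (III+), Cm (iv), D (V), Eb (VI), F#dim (vii°).
Diatonic triads of Eb major: Eb (I), Fm (ii), Gm (iii), Ab (IV), Bb (V), Cm (vi), Ddim (vii°).
Matching root and quality in both lists: Gm, Cm, Eb.
That gives 3 common triads.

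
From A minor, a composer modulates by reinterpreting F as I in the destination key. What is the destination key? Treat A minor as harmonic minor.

The numeral I denotes a major triad on scale degree 1. With F on degree 1, the tonic of the new key is F.
Degree 1 carries a major triad in major keys, so the destination is F major.
Check: the diatonic triads of F major are F (I), Gm (ii), Am (iii), Bb (IV), C (V), Dm (vi), Edim (vii°) — F is indeed I.

F major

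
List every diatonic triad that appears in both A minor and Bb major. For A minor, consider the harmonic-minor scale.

Dm, F

Triads in A minor (harmonic minor): A minor (i), B diminished (ii°), C augmented (III+), D minor (iv), E major (V), F major (VI), G# diminished (vii°).
Triads in Bb major: Bb major (I), C minor (ii), D minor (iii), Eb major (IV), F major (V), G minor (vi), A diminished (vii°).
Shared triads with their functions: D minor (iv in A minor, iii in Bb major); F major (VI in A minor, V in Bb major).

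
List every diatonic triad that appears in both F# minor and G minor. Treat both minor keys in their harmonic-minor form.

D

Triads in F# minor (harmonic minor): F#m (i), G#dim (ii°), Aaug (III+), Bm (iv), C# (V), D (VI), E#dim (vii°).
Triads in G minor (harmonic minor): Gm (i), Adim (ii°), Bbaug (III+), Cm (iv), D (V), Eb (VI), F#dim (vii°).
Shared triads with their functions: D (VI in F# minor, V in G minor).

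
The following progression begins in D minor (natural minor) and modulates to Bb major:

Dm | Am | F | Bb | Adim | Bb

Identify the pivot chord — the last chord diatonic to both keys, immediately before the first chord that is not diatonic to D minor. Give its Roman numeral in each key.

Chords diatonic to D minor: Dm, Edim, F, Gm, Am, Bb, C.
Reading the progression, the first chord not in that set is Adim, so the modulation leaves D minor there.
The chord immediately before Adim is Bb, which is diatonic to both keys: VI in D minor and I in Bb major.

Bb — VI in D minor, I in Bb major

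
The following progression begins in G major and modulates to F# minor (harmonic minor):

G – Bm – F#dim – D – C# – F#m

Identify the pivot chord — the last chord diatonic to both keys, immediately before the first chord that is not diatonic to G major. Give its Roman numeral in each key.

Chords diatonic to G major: G, Am, Bm, C, D, Em, F#dim.
Reading the progression, the first chord not in that set is C#, so the modulation leaves G major there.
The chord immediately before C# is D, which is diatonic to both keys: V in G major and VI in F# minor.

D — V in G major, VI in F# minor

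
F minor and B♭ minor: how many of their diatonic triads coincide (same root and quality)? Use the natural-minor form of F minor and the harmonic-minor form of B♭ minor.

Diatonic triads of F minor (natural minor): Fm (i), Gdim (ii°), A♭ (III), B♭m (iv), Cm (v), D♭ (VI), E♭ (VII).
Diatonic triads of B♭ minor (harmonic minor): B♭m (i), Cdim (ii°), D♭aug (III+), E♭m (iv), F (V), G♭ (VI), Adim (vii°).
Matching root and quality in both lists: B♭m.
That gives 1 common triad.

1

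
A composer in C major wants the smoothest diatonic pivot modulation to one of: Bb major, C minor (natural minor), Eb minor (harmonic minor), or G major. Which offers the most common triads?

G major

Triads of C major: C (I), Dm (ii), Em (iii), F (IV), G (V), Am (vi), Bdim (vii°).
Bb major shares 2: Dm, F.
C minor (natural minor) shares 0: none.
Eb minor (harmonic minor) shares 0: none.
G major shares 4: C, Em, G, Am.
The most common triads (4) are shared with G major.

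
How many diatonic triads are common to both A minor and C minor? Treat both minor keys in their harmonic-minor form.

Diatonic triads of A minor (harmonic minor): Am (i), Bdim (ii°), Caug (III+), Dm (iv), E (V), F (VI), G#dim (vii°).
Diatonic triads of C minor (harmonic minor): Cm (i), Ddim (ii°), Ebaug (III+), Fm (iv), G (V), Ab (VI), Bdim (vii°).
Matching root and quality in both lists: Bdim.
That gives 1 common triad.

1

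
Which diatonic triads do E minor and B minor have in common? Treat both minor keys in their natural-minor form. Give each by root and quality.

Triads in E minor (natural minor): Em (i), F#dim (ii°), G (III), Am (iv), Bm (v), C (VI), D (VII).
Triads in B minor (natural minor): Bm (i), C#dim (ii°), D (III), Em (iv), F#m (v), G (VI), A (VII).
Shared triads with their functions: Em (i in E minor, iv in B minor); G (III in E minor, VI in B minor); Bm (v in E minor, i in B minor); D (VII in E minor, III in B minor).

Em, G, Bm, D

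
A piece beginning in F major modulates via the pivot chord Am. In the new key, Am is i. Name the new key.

The numeral i denotes a minor triad on scale degree 1. With A on degree 1, the tonic of the new key is A.
Degree 1 carries a minor triad in minor keys, so the destination is A minor.
Check: the diatonic triads of A minor (natural minor) are Am (i), Bdim (ii°), C (III), Dm (iv), Em (v), F (VI), G (VII) — Am is indeed i.

A minor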